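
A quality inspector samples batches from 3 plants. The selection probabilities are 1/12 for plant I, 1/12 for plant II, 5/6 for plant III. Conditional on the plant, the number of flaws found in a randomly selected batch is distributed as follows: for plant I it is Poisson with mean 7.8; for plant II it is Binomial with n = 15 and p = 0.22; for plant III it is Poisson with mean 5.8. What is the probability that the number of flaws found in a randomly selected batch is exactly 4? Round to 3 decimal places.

0.142

Conditional on each plant, P(X = 4): I: 0.0631932; II: 0.207905; III: 0.142755.
By total probability, P(X = 4) = 0.0833333·0.0631932 + 0.0833333·0.207905 + 0.833333·0.142755 = 0.141554.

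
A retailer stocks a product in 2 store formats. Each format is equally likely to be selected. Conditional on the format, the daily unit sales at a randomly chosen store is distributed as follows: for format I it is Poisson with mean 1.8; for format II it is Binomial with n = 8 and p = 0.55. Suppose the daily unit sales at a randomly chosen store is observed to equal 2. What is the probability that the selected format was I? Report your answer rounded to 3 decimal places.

0.792

Likelihoods P(X=2 | ·): I: 0.267784; II: 0.0703329.
Posterior ∝ prior × likelihood. Numerator for I: 0.5·0.267784 = 0.133892.
Normalizing constant: 0.5·0.267784 + 0.5·0.0703329 = 0.169059.
P(I | observation) = 0.133892 / 0.169059 = 0.791987.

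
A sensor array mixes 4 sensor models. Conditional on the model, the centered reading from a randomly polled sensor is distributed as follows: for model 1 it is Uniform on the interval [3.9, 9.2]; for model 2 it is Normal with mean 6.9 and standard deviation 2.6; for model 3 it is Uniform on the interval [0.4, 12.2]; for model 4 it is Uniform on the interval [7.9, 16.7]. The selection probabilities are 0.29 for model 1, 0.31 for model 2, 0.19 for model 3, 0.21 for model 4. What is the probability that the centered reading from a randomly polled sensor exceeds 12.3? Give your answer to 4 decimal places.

0.1109

Conditional on each model, P(X > 12.3): 1: 0; 2: 0.0189043; 3: 0; 4: 0.5.
By total probability, P(X > 12.3) = 0.29·0 + 0.31·0.0189043 + 0.19·0 + 0.21·0.5 = 0.11086.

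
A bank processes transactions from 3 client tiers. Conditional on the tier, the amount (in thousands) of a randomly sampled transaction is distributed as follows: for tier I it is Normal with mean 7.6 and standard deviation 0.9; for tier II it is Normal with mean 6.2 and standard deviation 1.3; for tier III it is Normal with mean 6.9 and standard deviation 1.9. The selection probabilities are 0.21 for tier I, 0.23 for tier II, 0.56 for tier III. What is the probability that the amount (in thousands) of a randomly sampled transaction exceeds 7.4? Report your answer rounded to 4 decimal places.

0.3863

Conditional on each tier, P(X > 7.4): I: 0.58793; II: 0.177984; III: 0.396214.
By total probability, P(X > 7.4) = 0.21·0.58793 + 0.23·0.177984 + 0.56·0.396214 = 0.386282.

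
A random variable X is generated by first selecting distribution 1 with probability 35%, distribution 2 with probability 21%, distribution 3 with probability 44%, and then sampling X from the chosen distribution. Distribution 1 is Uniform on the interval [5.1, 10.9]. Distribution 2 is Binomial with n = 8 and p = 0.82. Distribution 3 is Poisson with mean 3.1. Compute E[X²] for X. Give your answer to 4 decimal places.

38.2586

For each component E[X²] = Var + (mean)², giving 1: 66.8033; 2: 44.2144; 3: 12.71.
Overall E[X²] = 0.35·66.8033 + 0.21·44.2144 + 0.44·12.71 = 38.2586.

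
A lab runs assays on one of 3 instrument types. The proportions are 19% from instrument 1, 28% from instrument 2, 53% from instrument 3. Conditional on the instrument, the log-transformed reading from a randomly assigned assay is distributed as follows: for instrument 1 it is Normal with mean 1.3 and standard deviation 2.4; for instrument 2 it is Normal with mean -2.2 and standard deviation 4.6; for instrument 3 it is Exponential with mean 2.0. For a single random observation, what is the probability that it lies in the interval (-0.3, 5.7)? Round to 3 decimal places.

0.718

Conditional on each instrument, P(-0.3 < X < 5.7): 1: 0.714131; 2: 0.296834; 3: 0.942156.
By total probability, P(-0.3 < X < 5.7) = 0.19·0.714131 + 0.28·0.296834 + 0.53·0.942156 = 0.718141.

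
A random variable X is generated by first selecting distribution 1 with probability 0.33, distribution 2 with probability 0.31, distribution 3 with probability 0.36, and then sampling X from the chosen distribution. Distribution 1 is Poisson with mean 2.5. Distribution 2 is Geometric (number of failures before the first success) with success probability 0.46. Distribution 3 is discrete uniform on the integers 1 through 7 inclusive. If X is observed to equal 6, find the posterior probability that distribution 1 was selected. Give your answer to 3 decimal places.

Likelihoods P(X=6 | ·): 1: 0.0278337; 2: 0.0114057; 3: 0.142857.
Posterior ∝ prior × likelihood. Numerator for 1: 0.33·0.0278337 = 0.00918513.
Normalizing constant: 0.33·0.0278337 + 0.31·0.0114057 + 0.36·0.142857 = 0.0641495.
P(1 | observation) = 0.00918513 / 0.0641495 = 0.143183.

0.143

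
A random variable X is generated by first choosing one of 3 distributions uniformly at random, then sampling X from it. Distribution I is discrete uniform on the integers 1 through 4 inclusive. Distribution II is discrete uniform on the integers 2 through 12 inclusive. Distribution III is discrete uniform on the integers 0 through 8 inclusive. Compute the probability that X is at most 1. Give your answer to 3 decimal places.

Conditional on each component, P(X ≤ 1): I: 0.25; II: 0; III: 0.222222.
By total probability, P(X ≤ 1) = 0.333333·0.25 + 0.333333·0 + 0.333333·0.222222 = 0.157407.

0.157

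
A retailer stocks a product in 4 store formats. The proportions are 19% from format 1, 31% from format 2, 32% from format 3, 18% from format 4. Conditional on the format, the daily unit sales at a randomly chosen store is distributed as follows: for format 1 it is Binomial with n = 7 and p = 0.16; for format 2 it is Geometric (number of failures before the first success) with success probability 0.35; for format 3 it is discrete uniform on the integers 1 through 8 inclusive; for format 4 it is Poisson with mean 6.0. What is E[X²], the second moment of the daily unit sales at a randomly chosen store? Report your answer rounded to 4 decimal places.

18.8512

For each component E[X²] = Var + (mean)², giving 1: 2.1952; 2: 8.7551; 3: 25.5; 4: 42.
Overall E[X²] = 0.19·2.1952 + 0.31·8.7551 + 0.32·25.5 + 0.18·42 = 18.8512.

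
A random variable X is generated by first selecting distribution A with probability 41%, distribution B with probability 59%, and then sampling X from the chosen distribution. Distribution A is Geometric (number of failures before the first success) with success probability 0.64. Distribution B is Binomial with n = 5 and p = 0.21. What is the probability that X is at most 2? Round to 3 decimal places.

0.942

Conditional on each component, P(X ≤ 2): A: 0.953344; B: 0.934112.
By total probability, P(X ≤ 2) = 0.41·0.953344 + 0.59·0.934112 = 0.941997.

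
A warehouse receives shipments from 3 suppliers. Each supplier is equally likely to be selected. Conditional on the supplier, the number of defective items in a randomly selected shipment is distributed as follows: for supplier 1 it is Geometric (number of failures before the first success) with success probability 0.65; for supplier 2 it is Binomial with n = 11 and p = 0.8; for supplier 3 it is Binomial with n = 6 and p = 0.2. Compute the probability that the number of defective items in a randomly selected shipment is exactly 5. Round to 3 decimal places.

Conditional on each supplier, P(X = 5): 1: 0.00341392; 2: 0.00968884; 3: 0.001536.
By total probability, P(X = 5) = 0.333333·0.00341392 + 0.333333·0.00968884 + 0.333333·0.001536 = 0.00487959.

0.005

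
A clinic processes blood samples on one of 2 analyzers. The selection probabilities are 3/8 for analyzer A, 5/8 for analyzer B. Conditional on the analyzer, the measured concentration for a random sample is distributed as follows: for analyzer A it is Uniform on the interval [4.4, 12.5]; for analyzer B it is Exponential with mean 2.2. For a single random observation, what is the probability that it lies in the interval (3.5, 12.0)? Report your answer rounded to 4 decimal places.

Conditional on each analyzer, P(3.5 < X < 12.0): A: 0.938272; B: 0.199463.
By total probability, P(3.5 < X < 12.0) = 0.375·0.938272 + 0.625·0.199463 = 0.476517.

0.4765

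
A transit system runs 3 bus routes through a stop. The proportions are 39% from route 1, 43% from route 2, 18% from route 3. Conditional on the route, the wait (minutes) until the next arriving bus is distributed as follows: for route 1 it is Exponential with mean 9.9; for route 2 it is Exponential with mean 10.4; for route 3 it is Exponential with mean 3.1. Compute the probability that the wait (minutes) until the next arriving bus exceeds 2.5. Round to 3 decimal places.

Conditional on each route, P(X > 2.5): 1: 0.776837; 2: 0.786325; 3: 0.446439.
By total probability, P(X > 2.5) = 0.39·0.776837 + 0.43·0.786325 + 0.18·0.446439 = 0.721445.

0.721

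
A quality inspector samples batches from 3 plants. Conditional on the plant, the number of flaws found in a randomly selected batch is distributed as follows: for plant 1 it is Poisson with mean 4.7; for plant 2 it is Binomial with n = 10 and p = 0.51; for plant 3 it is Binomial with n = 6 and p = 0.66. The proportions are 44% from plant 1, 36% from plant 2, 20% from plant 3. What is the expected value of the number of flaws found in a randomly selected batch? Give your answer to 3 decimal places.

Component means — 1: 4.7; 2: 5.1; 3: 3.96.
E[X] = 0.44·4.7 + 0.36·5.1 + 0.2·3.96 = 4.696.

4.696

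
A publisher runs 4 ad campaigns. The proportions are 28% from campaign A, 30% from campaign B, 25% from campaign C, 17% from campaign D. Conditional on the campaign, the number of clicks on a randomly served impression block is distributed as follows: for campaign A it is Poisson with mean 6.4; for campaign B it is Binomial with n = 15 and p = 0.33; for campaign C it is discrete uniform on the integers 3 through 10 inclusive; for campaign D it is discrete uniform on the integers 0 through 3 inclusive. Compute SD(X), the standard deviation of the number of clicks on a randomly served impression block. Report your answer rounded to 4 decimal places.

Per component, A: μ=6.4, E[X²]=47.36; B: μ=4.95, E[X²]=27.819; C: μ=6.5, E[X²]=47.5; D: μ=1.5, E[X²]=3.5.
E[X] = 0.28·6.4 + 0.3·4.95 + 0.25·6.5 + 0.17·1.5 = 5.157.
E[X²] = 0.28·47.36 + 0.3·27.819 + 0.25·47.5 + 0.17·3.5 = 34.0765.
Var(X) = E[X²] − (E[X])² = 34.0765 − 26.5946 = 7.48185.
SD(X) = √7.48185 = 2.7353.

2.7353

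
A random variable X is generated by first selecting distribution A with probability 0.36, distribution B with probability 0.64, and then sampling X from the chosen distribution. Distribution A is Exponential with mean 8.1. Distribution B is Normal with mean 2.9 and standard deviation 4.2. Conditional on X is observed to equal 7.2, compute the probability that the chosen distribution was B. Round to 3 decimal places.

0.663

Likelihoods f(7.2 | ·): A: 0.0507546; B: 0.0562406.
Posterior ∝ prior × likelihood. Numerator for B: 0.64·0.0562406 = 0.035994.
Normalizing constant: 0.36·0.0507546 + 0.64·0.0562406 = 0.0542657.
P(B | observation) = 0.035994 / 0.0542657 = 0.663292.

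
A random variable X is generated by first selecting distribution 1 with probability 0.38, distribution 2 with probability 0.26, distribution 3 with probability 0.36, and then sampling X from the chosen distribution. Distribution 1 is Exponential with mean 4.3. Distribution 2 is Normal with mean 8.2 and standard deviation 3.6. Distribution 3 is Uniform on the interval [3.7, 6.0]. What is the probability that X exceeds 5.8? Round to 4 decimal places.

Conditional on each component, P(X > 5.8): 1: 0.259542; 2: 0.747507; 3: 0.0869565.
By total probability, P(X > 5.8) = 0.38·0.259542 + 0.26·0.747507 + 0.36·0.0869565 = 0.324282.

0.3243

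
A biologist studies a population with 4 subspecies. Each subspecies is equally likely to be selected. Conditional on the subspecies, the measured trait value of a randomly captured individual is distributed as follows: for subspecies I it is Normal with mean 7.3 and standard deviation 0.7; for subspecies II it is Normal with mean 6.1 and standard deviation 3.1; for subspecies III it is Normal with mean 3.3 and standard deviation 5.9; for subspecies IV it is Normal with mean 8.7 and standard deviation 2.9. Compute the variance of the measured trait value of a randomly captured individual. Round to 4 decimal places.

17.2775

Per component, I: μ=7.3, E[X²]=53.78; II: μ=6.1, E[X²]=46.82; III: μ=3.3, E[X²]=45.7; IV: μ=8.7, E[X²]=84.1.
E[X] = 0.25·7.3 + 0.25·6.1 + 0.25·3.3 + 0.25·8.7 = 6.35.
E[X²] = 0.25·53.78 + 0.25·46.82 + 0.25·45.7 + 0.25·84.1 = 57.6.
Var(X) = E[X²] − (E[X])² = 57.6 − 40.3225 = 17.2775.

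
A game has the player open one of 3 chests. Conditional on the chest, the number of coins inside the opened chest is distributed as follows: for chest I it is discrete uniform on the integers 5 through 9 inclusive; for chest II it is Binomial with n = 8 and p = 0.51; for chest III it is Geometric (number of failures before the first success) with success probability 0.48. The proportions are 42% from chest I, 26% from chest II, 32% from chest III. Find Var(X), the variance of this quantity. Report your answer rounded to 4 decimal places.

8.4652

Per component, I: μ=7, E[X²]=51; II: μ=4.08, E[X²]=18.6456; III: μ=1.08333, E[X²]=3.43056.
E[X] = 0.42·7 + 0.26·4.08 + 0.32·1.08333 = 4.34747.
E[X²] = 0.42·51 + 0.26·18.6456 + 0.32·3.43056 = 27.3656.
Var(X) = E[X²] − (E[X])² = 27.3656 − 18.9005 = 8.46517.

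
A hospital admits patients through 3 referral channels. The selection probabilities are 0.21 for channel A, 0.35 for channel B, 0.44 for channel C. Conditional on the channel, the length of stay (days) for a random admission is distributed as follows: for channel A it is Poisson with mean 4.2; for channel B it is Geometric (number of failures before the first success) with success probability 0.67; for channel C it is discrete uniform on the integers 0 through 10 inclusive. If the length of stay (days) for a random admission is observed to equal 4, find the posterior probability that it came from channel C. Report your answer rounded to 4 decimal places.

Likelihoods P(X=4 | ·): A: 0.194424; B: 0.00794567; C: 0.0909091.
Posterior ∝ prior × likelihood. Numerator for C: 0.44·0.0909091 = 0.04.
Normalizing constant: 0.21·0.194424 + 0.35·0.00794567 + 0.44·0.0909091 = 0.08361.
P(C | observation) = 0.04 / 0.08361 = 0.478412.

0.4784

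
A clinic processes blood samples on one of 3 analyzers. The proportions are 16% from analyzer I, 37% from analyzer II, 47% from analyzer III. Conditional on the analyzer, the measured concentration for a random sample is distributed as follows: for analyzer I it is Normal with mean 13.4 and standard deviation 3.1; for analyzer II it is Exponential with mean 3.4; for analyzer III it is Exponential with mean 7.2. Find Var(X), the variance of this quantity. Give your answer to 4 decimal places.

Per component, I: μ=13.4, E[X²]=189.17; II: μ=3.4, E[X²]=23.12; III: μ=7.2, E[X²]=103.68.
E[X] = 0.16·13.4 + 0.37·3.4 + 0.47·7.2 = 6.786.
E[X²] = 0.16·189.17 + 0.37·23.12 + 0.47·103.68 = 87.5512.
Var(X) = E[X²] − (E[X])² = 87.5512 − 46.0498 = 41.5014.

41.5014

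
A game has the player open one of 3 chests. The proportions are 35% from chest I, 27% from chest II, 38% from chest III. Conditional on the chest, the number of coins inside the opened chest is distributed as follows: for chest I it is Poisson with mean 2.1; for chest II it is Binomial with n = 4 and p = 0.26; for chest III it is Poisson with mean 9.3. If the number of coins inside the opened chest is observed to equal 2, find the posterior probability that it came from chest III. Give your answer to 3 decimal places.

Likelihoods P(X=2 | ·): I: 0.270016; II: 0.222107; III: 0.00395364.
Posterior ∝ prior × likelihood. Numerator for III: 0.38·0.00395364 = 0.00150238.
Normalizing constant: 0.35·0.270016 + 0.27·0.222107 + 0.38·0.00395364 = 0.155977.
P(III | observation) = 0.00150238 / 0.155977 = 0.00963209.

0.010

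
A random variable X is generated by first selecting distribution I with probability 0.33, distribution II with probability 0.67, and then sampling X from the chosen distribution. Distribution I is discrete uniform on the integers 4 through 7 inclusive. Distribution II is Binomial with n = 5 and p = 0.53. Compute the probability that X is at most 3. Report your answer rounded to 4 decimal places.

Conditional on each component, P(X ≤ 3): I: 0; II: 0.772754.
By total probability, P(X ≤ 3) = 0.33·0 + 0.67·0.772754 = 0.517745.

0.5177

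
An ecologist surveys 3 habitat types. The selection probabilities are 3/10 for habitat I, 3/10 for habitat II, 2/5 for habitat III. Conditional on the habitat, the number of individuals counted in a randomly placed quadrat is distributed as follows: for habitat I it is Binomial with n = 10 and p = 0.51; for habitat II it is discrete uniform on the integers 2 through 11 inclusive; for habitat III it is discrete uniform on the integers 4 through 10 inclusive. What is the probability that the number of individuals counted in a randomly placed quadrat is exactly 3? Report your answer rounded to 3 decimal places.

0.062

Conditional on each habitat, P(X = 3): I: 0.10796; II: 0.1; III: 0.
By total probability, P(X = 3) = 0.3·0.10796 + 0.3·0.1 + 0.4·0 = 0.0623881.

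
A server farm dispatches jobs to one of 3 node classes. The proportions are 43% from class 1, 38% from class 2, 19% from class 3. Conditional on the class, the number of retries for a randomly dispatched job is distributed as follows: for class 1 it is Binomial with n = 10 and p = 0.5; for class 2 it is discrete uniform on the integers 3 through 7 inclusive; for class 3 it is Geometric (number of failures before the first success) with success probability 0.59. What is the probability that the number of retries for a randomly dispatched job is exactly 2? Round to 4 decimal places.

Conditional on each class, P(X = 2): 1: 0.0439453; 2: 0; 3: 0.099179.
By total probability, P(X = 2) = 0.43·0.0439453 + 0.38·0 + 0.19·0.099179 = 0.0377405.

0.0377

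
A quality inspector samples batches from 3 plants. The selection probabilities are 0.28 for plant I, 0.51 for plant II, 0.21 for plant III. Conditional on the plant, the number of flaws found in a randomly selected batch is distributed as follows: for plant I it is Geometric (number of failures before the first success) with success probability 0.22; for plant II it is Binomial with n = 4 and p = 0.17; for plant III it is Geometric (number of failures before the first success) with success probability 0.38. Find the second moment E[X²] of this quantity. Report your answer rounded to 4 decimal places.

10.0164

For each component E[X²] = Var + (mean)², giving I: 28.686; II: 1.0268; III: 6.95568.
Overall E[X²] = 0.28·28.686 + 0.51·1.0268 + 0.21·6.95568 = 10.0164.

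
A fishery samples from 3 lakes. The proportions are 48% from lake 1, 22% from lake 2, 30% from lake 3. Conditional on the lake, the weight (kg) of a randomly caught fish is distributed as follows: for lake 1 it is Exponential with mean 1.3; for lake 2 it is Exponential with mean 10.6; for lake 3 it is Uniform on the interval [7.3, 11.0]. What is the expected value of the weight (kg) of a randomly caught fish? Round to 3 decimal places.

5.701

Component means — 1: 1.3; 2: 10.6; 3: 9.15.
E[X] = 0.48·1.3 + 0.22·10.6 + 0.3·9.15 = 5.701.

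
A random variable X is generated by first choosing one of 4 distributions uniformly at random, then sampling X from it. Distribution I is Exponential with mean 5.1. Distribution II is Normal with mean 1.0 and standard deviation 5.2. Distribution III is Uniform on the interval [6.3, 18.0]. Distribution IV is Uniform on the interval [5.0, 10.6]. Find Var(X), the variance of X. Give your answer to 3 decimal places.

Per component, I: μ=5.1, E[X²]=52.02; II: μ=1, E[X²]=28.04; III: μ=12.15, E[X²]=159.03; IV: μ=7.8, E[X²]=63.4533.
E[X] = 0.25·5.1 + 0.25·1 + 0.25·12.15 + 0.25·7.8 = 6.5125.
E[X²] = 0.25·52.02 + 0.25·28.04 + 0.25·159.03 + 0.25·63.4533 = 75.6358.
Var(X) = E[X²] − (E[X])² = 75.6358 − 42.4127 = 33.2232.

33.223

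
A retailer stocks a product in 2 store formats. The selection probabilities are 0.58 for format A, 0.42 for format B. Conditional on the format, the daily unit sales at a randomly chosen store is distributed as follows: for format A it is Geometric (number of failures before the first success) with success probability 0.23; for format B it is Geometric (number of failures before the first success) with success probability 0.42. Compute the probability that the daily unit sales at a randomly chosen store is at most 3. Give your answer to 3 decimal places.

Conditional on each format, P(X ≤ 3): A: 0.64847; B: 0.886835.
By total probability, P(X ≤ 3) = 0.58·0.64847 + 0.42·0.886835 = 0.748583.

0.749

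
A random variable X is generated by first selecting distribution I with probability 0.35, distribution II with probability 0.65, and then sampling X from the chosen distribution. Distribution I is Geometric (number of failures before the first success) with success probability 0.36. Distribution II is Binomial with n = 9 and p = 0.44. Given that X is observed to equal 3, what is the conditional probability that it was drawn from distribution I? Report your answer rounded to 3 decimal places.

Likelihoods P(X=3 | ·): I: 0.0943718; II: 0.220681.
Posterior ∝ prior × likelihood. Numerator for I: 0.35·0.0943718 = 0.0330301.
Normalizing constant: 0.35·0.0943718 + 0.65·0.220681 = 0.176473.
P(I | observation) = 0.0330301 / 0.176473 = 0.187168.

0.187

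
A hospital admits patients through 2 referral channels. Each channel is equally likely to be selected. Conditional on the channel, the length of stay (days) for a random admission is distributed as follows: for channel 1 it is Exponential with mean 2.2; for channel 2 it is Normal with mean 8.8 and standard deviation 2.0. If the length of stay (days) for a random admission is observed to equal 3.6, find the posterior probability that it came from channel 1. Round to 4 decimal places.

Likelihoods f(3.6 | ·): 1: 0.088494; 2: 0.00679148.
Posterior ∝ prior × likelihood. Numerator for 1: 0.5·0.088494 = 0.044247.
Normalizing constant: 0.5·0.088494 + 0.5·0.00679148 = 0.0476427.
P(1 | observation) = 0.044247 / 0.0476427 = 0.928725.

0.9287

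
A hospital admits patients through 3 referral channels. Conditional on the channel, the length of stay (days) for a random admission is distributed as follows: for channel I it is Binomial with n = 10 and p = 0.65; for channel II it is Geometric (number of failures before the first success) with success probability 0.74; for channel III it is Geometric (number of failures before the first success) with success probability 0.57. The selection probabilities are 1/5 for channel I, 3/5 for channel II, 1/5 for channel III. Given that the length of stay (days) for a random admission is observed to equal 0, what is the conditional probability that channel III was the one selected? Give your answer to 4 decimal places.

Likelihoods P(X=0 | ·): I: 2.75855e-05; II: 0.74; III: 0.57.
Posterior ∝ prior × likelihood. Numerator for III: 0.2·0.57 = 0.114.
Normalizing constant: 0.2·2.75855e-05 + 0.6·0.74 + 0.2·0.57 = 0.558006.
P(III | observation) = 0.114 / 0.558006 = 0.204299.

0.2043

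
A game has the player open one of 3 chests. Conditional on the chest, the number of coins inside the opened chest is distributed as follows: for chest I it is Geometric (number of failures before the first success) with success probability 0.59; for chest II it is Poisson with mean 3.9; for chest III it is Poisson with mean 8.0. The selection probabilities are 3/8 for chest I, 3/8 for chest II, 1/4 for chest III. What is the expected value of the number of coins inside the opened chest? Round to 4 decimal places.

3.7231

Component means — I: 0.694915; II: 3.9; III: 8.
E[X] = 0.375·0.694915 + 0.375·3.9 + 0.25·8 = 3.72309.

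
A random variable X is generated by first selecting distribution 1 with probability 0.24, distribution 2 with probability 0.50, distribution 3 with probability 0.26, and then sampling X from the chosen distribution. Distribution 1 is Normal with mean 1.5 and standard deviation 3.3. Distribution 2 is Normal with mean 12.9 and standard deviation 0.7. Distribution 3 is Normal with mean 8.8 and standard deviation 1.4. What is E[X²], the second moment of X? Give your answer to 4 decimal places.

107.2476

For each component E[X²] = Var + (mean)², giving 1: 13.14; 2: 166.9; 3: 79.4.
Overall E[X²] = 0.24·13.14 + 0.5·166.9 + 0.26·79.4 = 107.248.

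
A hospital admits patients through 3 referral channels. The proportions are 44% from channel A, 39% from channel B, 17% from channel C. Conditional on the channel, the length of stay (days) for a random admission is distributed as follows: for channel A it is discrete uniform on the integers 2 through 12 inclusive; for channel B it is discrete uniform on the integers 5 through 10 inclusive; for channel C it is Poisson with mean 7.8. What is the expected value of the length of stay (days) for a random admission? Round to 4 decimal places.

Component means — A: 7; B: 7.5; C: 7.8.
E[X] = 0.44·7 + 0.39·7.5 + 0.17·7.8 = 7.331.

7.3310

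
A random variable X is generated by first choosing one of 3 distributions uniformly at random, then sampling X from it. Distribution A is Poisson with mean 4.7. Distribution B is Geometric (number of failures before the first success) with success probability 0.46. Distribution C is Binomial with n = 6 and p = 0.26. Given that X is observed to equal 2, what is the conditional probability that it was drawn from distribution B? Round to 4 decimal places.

Likelihoods P(X=2 | ·): A: 0.100457; B: 0.134136; C: 0.304064.
Posterior ∝ prior × likelihood. Numerator for B: 0.333333·0.134136 = 0.044712.
Normalizing constant: 0.333333·0.100457 + 0.333333·0.134136 + 0.333333·0.304064 = 0.179552.
P(B | observation) = 0.044712 / 0.179552 = 0.249019.

0.2490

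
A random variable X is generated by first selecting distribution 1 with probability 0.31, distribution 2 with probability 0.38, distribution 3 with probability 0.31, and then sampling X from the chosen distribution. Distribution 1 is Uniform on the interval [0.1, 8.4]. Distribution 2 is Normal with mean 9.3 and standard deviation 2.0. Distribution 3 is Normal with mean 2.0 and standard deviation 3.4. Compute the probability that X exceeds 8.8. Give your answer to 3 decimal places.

Conditional on each component, P(X > 8.8): 1: 0; 2: 0.598706; 3: 0.0227501.
By total probability, P(X > 8.8) = 0.31·0 + 0.38·0.598706 + 0.31·0.0227501 = 0.234561.

0.235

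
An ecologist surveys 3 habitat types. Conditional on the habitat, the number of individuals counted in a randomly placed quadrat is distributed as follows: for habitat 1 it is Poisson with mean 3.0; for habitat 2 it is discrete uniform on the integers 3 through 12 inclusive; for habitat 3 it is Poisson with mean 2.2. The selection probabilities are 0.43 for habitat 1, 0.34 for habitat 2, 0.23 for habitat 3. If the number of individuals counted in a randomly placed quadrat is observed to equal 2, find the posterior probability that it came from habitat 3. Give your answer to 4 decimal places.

Likelihoods P(X=2 | ·): 1: 0.224042; 2: 0; 3: 0.268144.
Posterior ∝ prior × likelihood. Numerator for 3: 0.23·0.268144 = 0.061673.
Normalizing constant: 0.43·0.224042 + 0.34·0 + 0.23·0.268144 = 0.158011.
P(3 | observation) = 0.061673 / 0.158011 = 0.390308.

0.3903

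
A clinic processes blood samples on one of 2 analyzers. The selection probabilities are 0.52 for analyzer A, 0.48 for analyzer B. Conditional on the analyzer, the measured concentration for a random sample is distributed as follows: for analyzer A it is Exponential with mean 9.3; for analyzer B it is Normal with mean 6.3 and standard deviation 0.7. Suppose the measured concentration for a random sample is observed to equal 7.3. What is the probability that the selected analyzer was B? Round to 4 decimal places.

Likelihoods f(7.3 | ·): A: 0.0490478; B: 0.205426.
Posterior ∝ prior × likelihood. Numerator for B: 0.48·0.205426 = 0.0986042.
Normalizing constant: 0.52·0.0490478 + 0.48·0.205426 = 0.124109.
P(B | observation) = 0.0986042 / 0.124109 = 0.794497.

0.7945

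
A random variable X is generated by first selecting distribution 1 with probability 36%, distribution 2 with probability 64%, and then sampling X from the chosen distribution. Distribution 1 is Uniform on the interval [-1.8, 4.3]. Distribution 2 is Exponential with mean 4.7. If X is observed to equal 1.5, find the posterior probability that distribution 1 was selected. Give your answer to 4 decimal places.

Likelihoods f(1.5 | ·): 1: 0.163934; 2: 0.154631.
Posterior ∝ prior × likelihood. Numerator for 1: 0.36·0.163934 = 0.0590164.
Normalizing constant: 0.36·0.163934 + 0.64·0.154631 = 0.15798.
P(1 | observation) = 0.0590164 / 0.15798 = 0.373568.

0.3736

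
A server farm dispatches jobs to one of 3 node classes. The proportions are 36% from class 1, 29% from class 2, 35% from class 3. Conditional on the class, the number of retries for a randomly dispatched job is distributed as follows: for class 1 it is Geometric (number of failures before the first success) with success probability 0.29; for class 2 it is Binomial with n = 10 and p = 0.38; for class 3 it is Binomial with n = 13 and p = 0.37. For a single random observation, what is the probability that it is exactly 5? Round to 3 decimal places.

Conditional on each class, P(X = 5): 1: 0.0523227; 2: 0.182927; 3: 0.221468.
By total probability, P(X = 5) = 0.36·0.0523227 + 0.29·0.182927 + 0.35·0.221468 = 0.149399.

0.149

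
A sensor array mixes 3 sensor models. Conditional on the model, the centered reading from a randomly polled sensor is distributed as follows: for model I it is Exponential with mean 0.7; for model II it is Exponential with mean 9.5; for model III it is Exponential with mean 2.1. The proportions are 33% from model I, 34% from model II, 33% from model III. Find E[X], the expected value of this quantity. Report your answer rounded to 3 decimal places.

4.154

Component means — I: 0.7; II: 9.5; III: 2.1.
E[X] = 0.33·0.7 + 0.34·9.5 + 0.33·2.1 = 4.154.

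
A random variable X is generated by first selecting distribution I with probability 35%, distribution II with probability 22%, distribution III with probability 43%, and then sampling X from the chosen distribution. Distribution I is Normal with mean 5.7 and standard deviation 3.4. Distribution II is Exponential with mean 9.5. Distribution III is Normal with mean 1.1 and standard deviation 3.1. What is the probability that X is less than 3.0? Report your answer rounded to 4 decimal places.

Conditional on each component, P(X < 3.0): I: 0.213563; II: 0.270787; III: 0.73003.
By total probability, P(X < 3.0) = 0.35·0.213563 + 0.22·0.270787 + 0.43·0.73003 = 0.448233.

0.4482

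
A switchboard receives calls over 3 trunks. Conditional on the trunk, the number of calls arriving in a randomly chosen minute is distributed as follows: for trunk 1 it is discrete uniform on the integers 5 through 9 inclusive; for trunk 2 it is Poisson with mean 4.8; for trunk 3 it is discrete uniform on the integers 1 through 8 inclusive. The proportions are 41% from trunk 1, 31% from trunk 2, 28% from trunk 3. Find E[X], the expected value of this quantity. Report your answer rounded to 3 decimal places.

5.618

Component means — 1: 7; 2: 4.8; 3: 4.5.
E[X] = 0.41·7 + 0.31·4.8 + 0.28·4.5 = 5.618.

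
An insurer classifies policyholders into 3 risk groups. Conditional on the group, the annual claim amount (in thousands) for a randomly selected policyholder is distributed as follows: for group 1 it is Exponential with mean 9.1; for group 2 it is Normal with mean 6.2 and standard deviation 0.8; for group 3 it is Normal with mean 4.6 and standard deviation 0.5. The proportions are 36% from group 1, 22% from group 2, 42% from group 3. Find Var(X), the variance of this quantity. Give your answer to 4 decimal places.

34.0218

Per component, 1: μ=9.1, E[X²]=165.62; 2: μ=6.2, E[X²]=39.08; 3: μ=4.6, E[X²]=21.41.
E[X] = 0.36·9.1 + 0.22·6.2 + 0.42·4.6 = 6.572.
E[X²] = 0.36·165.62 + 0.22·39.08 + 0.42·21.41 = 77.213.
Var(X) = E[X²] − (E[X])² = 77.213 − 43.1912 = 34.0218.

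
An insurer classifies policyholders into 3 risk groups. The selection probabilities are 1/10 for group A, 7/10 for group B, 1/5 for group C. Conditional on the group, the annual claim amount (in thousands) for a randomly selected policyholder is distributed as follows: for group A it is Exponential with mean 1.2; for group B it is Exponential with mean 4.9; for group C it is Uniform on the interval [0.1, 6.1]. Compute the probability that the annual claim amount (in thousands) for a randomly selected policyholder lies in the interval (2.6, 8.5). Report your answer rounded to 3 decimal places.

0.416

Conditional on each group, P(2.6 < X < 8.5): A: 0.11372; B: 0.411791; C: 0.583333.
By total probability, P(2.6 < X < 8.5) = 0.1·0.11372 + 0.7·0.411791 + 0.2·0.583333 = 0.416292.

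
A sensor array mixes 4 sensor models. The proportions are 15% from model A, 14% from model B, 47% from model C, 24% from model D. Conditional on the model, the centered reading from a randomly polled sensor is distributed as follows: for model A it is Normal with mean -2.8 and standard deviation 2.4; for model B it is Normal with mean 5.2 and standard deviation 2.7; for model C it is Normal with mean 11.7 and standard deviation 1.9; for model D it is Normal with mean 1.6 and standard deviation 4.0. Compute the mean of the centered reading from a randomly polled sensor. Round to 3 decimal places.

Component means — A: -2.8; B: 5.2; C: 11.7; D: 1.6.
E[X] = 0.15·-2.8 + 0.14·5.2 + 0.47·11.7 + 0.24·1.6 = 6.191.

6.191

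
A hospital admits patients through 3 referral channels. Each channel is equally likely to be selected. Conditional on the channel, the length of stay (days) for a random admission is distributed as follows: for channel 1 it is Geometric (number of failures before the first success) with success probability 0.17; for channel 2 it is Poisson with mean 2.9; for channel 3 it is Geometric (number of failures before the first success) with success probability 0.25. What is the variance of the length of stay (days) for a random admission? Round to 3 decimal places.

15.371

Per component, 1: μ=4.88235, E[X²]=52.5571; 2: μ=2.9, E[X²]=11.31; 3: μ=3, E[X²]=21.
E[X] = 0.333333·4.88235 + 0.333333·2.9 + 0.333333·3 = 3.59412.
E[X²] = 0.333333·52.5571 + 0.333333·11.31 + 0.333333·21 = 28.289.
Var(X) = E[X²] − (E[X])² = 28.289 − 12.9177 = 15.3713.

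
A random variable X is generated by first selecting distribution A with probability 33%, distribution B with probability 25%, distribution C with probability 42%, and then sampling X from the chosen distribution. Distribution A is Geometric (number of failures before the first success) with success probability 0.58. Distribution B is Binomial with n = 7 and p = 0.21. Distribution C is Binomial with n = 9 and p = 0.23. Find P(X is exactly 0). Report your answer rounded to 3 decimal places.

0.279

Conditional on each component, P(X = 0): A: 0.58; B: 0.192039; C: 0.0951517.
By total probability, P(X = 0) = 0.33·0.58 + 0.25·0.192039 + 0.42·0.0951517 = 0.279373.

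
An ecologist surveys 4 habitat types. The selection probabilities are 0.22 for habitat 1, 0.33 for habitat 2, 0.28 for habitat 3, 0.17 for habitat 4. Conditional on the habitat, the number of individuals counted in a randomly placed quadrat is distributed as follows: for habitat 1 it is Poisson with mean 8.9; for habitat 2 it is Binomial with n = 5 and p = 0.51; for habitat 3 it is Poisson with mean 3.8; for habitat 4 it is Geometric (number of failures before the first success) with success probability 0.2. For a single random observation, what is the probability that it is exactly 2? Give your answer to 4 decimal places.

Conditional on each habitat, P(X = 2): 1: 0.00540168; 2: 0.306005; 3: 0.161517; 4: 0.128.
By total probability, P(X = 2) = 0.22·0.00540168 + 0.33·0.306005 + 0.28·0.161517 + 0.17·0.128 = 0.169155.

0.1692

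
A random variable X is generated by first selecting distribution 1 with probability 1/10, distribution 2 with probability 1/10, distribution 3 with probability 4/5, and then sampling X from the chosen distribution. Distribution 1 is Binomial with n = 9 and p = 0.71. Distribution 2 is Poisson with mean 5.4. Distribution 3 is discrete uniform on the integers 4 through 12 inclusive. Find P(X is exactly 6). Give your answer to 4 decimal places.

0.1307

Conditional on each component, P(X = 6): 1: 0.262436; 2: 0.155539; 3: 0.111111.
By total probability, P(X = 6) = 0.1·0.262436 + 0.1·0.155539 + 0.8·0.111111 = 0.130686.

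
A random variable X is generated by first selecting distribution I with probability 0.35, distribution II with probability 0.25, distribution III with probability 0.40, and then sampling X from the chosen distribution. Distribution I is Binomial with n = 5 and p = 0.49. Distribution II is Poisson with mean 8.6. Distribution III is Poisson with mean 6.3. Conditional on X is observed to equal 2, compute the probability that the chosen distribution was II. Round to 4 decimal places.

0.0133

Likelihoods P(X=2 | ·): I: 0.318495; II: 0.00680823; III: 0.0364415.
Posterior ∝ prior × likelihood. Numerator for II: 0.25·0.00680823 = 0.00170206.
Normalizing constant: 0.35·0.318495 + 0.25·0.00680823 + 0.4·0.0364415 = 0.127752.
P(II | observation) = 0.00170206 / 0.127752 = 0.0133232.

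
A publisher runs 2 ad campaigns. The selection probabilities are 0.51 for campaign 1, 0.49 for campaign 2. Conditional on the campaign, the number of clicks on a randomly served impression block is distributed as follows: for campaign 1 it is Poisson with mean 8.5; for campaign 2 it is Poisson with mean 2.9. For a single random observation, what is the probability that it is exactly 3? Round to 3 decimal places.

0.120

Conditional on each campaign, P(X = 3): 1: 0.0208258; 2: 0.22366.
By total probability, P(X = 3) = 0.51·0.0208258 + 0.49·0.22366 = 0.120215.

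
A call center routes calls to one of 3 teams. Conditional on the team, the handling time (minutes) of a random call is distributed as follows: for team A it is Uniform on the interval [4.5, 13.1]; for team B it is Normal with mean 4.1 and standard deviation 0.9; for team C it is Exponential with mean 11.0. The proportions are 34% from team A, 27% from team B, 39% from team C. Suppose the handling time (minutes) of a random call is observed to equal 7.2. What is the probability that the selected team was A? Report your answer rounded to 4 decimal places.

0.6784

Likelihoods f(7.2 | ·): A: 0.116279; B: 0.00117595; C: 0.0472435.
Posterior ∝ prior × likelihood. Numerator for A: 0.34·0.116279 = 0.0395349.
Normalizing constant: 0.34·0.116279 + 0.27·0.00117595 + 0.39·0.0472435 = 0.0582773.
P(A | observation) = 0.0395349 / 0.0582773 = 0.678392.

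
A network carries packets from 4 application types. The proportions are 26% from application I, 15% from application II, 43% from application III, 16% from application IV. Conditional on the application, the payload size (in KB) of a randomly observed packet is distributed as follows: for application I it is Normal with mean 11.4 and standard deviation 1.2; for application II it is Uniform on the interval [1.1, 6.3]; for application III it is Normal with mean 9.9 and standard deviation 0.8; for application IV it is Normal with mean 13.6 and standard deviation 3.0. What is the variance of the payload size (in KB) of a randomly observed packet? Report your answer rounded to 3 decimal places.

10.966

Per component, I: μ=11.4, E[X²]=131.4; II: μ=3.7, E[X²]=15.9433; III: μ=9.9, E[X²]=98.65; IV: μ=13.6, E[X²]=193.96.
E[X] = 0.26·11.4 + 0.15·3.7 + 0.43·9.9 + 0.16·13.6 = 9.952.
E[X²] = 0.26·131.4 + 0.15·15.9433 + 0.43·98.65 + 0.16·193.96 = 110.009.
Var(X) = E[X²] − (E[X])² = 110.009 − 99.0423 = 10.9663.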